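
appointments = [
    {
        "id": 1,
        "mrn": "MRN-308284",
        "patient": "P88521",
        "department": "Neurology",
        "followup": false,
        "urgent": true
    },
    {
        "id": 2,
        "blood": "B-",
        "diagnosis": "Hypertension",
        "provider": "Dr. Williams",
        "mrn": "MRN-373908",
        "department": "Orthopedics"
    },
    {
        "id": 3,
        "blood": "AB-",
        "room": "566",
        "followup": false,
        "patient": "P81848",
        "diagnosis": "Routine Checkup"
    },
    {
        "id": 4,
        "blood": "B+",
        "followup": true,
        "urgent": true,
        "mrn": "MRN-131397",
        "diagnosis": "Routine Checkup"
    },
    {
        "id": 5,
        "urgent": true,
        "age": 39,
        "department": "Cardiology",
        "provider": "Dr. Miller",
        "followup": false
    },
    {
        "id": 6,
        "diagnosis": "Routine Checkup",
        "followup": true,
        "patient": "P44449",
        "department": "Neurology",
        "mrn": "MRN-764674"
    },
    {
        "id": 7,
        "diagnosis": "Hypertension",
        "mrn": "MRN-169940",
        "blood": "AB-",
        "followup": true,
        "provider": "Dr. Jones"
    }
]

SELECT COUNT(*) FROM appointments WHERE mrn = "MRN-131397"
1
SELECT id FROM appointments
[1, 2, 3, 4, 5, 6, 7]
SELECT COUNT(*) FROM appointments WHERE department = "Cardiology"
1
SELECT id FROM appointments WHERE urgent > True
[]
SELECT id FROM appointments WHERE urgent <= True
[1, 4, 5]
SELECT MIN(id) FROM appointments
1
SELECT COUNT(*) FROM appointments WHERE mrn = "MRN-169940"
1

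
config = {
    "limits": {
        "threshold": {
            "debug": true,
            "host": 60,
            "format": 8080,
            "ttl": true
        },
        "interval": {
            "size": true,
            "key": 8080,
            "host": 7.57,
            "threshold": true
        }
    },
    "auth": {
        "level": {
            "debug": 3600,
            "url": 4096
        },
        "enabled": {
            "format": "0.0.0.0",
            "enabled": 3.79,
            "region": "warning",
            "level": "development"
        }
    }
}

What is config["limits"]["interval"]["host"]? 7.57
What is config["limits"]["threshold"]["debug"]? True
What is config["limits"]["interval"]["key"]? 8080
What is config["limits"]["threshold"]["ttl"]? True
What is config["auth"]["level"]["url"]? 4096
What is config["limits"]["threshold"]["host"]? 60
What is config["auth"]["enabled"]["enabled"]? 3.79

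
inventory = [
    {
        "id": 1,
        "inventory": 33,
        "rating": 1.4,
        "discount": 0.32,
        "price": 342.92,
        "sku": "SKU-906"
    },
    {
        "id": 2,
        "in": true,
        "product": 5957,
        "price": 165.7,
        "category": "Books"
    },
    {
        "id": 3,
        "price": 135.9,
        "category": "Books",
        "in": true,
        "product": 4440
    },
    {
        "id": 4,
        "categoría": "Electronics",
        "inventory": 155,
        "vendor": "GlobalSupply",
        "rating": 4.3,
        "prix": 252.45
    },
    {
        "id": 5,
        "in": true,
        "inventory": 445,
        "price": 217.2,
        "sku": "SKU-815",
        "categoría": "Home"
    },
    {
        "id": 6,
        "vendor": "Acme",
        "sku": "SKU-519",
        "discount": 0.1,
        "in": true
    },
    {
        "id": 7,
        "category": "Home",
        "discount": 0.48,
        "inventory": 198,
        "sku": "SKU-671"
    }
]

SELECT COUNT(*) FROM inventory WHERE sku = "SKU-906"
1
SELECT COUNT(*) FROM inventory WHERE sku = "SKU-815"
1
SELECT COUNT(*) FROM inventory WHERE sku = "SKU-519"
1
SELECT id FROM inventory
[1, 2, 3, 4, 5, 6, 7]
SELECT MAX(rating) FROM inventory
4.3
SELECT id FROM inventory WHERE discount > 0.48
[]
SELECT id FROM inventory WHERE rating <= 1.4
[1]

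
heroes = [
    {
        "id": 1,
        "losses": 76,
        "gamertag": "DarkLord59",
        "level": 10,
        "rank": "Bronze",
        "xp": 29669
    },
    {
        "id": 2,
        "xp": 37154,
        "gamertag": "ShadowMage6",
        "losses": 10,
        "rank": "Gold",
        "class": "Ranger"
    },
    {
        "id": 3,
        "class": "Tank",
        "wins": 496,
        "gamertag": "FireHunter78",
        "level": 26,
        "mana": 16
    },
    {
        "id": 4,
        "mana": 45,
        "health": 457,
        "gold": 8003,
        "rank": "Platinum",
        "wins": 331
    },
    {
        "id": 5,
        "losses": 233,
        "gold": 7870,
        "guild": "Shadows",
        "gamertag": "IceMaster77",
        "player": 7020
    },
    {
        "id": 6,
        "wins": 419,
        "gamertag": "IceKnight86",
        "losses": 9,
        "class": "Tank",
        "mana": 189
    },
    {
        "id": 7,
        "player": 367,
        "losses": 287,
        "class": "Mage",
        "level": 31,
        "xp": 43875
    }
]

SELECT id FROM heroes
[1, 2, 3, 4, 5, 6, 7]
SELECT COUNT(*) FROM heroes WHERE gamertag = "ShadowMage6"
1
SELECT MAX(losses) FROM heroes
287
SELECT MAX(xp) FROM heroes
43875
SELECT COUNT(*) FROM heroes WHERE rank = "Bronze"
1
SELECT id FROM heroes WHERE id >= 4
[4, 5, 6, 7]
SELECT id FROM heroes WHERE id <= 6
[1, 2, 3, 4, 5, 6]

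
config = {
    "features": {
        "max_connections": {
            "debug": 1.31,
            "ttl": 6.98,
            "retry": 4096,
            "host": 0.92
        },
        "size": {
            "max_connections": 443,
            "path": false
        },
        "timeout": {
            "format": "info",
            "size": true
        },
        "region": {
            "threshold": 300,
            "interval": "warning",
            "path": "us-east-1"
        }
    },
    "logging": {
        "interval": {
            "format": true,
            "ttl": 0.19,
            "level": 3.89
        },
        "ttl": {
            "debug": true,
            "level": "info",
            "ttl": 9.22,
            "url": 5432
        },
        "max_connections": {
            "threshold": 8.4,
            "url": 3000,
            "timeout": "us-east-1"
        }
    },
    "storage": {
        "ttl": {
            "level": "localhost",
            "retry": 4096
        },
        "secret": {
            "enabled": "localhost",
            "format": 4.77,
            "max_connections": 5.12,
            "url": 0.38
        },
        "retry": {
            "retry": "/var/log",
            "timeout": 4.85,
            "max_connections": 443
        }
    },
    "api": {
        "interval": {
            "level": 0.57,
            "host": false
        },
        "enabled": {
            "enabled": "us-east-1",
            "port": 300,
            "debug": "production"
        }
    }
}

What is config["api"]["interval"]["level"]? 0.57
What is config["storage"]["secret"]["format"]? 4.77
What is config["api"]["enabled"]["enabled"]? "us-east-1"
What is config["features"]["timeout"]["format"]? "info"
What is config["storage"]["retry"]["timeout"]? 4.85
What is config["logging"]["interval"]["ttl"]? 0.19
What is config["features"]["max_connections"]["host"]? 0.92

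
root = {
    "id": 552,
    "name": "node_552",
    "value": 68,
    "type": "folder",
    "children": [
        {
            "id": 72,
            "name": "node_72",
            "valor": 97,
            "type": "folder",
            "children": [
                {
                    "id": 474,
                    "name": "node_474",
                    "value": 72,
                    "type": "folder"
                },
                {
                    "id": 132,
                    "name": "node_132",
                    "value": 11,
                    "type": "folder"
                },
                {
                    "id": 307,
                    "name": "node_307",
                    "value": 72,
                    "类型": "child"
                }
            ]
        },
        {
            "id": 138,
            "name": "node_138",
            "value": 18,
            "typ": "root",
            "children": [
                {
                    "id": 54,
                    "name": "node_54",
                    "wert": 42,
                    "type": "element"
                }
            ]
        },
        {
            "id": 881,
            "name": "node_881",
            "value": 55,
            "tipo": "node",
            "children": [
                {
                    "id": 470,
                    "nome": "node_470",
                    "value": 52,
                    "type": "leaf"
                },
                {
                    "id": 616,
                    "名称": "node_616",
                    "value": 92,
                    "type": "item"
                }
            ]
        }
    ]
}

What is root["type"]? "folder"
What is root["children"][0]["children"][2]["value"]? 72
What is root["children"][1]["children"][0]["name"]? "node_54"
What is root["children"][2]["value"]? 55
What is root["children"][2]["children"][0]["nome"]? "node_470"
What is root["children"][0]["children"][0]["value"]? 72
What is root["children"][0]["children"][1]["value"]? 11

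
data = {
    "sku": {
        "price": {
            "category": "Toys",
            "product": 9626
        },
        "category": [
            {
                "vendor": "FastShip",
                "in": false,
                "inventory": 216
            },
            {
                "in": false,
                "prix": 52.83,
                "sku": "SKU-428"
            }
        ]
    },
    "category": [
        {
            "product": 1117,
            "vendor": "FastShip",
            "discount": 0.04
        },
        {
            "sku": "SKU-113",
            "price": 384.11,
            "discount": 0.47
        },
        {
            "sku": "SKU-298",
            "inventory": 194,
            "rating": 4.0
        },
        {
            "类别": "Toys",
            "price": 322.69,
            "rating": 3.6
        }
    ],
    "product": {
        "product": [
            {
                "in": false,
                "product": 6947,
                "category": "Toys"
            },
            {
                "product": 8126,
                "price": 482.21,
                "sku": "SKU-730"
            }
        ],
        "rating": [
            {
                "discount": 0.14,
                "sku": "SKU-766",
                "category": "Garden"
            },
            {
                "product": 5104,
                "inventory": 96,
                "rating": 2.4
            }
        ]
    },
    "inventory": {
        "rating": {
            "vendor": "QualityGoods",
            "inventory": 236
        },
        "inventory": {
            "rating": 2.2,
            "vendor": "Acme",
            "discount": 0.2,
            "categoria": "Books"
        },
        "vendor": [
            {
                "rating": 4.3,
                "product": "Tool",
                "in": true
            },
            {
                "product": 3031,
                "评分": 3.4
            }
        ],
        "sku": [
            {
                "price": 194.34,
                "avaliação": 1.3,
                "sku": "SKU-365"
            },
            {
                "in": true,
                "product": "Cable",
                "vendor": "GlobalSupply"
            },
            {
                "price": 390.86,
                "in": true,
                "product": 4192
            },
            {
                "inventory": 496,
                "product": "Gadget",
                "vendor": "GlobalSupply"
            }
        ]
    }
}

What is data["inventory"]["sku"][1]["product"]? "Cable"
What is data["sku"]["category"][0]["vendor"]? "FastShip"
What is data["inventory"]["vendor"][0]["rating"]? 4.3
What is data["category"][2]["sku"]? "SKU-298"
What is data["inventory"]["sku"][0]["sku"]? "SKU-365"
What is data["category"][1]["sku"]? "SKU-113"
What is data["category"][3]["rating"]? 3.6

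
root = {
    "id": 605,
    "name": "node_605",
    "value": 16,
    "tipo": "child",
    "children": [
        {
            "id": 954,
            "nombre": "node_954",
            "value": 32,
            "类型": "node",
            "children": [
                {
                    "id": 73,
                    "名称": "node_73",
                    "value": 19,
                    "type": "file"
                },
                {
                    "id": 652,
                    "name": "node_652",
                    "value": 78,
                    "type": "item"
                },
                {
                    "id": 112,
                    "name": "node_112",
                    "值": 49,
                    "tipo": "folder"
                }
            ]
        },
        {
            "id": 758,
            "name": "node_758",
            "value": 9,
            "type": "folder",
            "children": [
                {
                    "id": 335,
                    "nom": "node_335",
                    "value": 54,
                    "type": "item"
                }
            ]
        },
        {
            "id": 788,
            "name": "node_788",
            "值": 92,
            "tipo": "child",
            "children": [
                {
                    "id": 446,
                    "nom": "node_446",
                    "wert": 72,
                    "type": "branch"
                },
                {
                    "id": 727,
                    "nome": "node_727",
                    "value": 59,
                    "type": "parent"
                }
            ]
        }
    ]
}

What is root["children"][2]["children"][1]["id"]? 727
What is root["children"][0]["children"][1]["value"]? 78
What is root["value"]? 16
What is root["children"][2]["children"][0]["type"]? "branch"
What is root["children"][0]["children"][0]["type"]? "file"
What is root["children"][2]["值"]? 92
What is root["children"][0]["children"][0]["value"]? 19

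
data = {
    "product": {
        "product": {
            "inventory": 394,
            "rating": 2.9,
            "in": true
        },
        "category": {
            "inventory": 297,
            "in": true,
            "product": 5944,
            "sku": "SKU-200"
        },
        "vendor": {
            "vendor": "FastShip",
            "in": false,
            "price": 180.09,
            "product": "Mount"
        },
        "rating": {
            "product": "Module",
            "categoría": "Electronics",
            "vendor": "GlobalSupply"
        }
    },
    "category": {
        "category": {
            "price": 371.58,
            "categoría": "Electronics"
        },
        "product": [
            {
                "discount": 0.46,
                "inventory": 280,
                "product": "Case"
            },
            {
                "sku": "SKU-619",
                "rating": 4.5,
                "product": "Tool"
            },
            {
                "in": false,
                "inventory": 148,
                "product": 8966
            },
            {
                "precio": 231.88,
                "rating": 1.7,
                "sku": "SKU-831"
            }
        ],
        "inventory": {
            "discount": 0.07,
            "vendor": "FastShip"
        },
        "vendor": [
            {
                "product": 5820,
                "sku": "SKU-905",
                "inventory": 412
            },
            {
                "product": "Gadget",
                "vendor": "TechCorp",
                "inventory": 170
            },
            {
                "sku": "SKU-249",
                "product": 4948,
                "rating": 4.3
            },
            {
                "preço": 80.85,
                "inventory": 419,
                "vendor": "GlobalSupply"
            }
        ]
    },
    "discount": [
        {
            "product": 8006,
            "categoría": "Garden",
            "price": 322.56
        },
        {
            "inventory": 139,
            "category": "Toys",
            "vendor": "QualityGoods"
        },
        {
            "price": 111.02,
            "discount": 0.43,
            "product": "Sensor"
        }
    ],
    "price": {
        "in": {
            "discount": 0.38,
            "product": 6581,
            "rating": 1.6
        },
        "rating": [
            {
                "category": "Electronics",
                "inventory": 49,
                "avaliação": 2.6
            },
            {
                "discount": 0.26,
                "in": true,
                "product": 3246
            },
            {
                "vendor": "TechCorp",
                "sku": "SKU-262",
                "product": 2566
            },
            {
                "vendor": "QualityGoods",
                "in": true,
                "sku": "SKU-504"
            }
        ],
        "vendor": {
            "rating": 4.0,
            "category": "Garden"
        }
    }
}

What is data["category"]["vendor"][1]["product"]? "Gadget"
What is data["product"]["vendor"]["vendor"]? "FastShip"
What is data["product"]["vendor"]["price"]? 180.09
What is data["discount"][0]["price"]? 322.56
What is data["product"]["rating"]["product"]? "Module"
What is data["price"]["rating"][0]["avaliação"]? 2.6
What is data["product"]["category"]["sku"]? "SKU-200"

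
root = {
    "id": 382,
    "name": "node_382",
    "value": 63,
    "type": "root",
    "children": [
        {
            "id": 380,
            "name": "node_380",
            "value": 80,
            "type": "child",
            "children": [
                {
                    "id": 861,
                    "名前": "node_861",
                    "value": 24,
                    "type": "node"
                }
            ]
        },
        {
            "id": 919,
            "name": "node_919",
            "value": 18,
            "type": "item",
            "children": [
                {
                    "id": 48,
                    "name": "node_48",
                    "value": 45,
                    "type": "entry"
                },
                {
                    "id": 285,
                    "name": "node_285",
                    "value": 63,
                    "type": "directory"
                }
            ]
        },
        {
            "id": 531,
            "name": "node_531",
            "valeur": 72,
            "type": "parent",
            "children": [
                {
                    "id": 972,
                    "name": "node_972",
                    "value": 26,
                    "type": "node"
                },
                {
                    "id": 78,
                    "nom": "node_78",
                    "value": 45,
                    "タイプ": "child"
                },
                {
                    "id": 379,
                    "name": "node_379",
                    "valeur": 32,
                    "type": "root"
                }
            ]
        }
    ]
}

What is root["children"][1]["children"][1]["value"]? 63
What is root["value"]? 63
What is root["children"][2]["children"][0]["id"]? 972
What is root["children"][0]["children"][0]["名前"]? "node_861"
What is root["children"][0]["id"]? 380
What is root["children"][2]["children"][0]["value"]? 26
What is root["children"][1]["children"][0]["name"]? "node_48"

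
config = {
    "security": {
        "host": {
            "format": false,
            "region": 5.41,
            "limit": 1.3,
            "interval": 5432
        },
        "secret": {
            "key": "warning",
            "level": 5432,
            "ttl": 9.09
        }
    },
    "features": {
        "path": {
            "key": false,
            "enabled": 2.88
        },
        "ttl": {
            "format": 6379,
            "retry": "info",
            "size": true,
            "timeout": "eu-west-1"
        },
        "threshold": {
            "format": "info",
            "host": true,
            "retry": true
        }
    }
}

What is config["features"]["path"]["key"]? False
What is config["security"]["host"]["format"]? False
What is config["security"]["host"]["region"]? 5.41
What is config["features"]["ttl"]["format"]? 6379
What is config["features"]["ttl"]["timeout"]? "eu-west-1"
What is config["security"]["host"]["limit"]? 1.3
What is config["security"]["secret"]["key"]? "warning"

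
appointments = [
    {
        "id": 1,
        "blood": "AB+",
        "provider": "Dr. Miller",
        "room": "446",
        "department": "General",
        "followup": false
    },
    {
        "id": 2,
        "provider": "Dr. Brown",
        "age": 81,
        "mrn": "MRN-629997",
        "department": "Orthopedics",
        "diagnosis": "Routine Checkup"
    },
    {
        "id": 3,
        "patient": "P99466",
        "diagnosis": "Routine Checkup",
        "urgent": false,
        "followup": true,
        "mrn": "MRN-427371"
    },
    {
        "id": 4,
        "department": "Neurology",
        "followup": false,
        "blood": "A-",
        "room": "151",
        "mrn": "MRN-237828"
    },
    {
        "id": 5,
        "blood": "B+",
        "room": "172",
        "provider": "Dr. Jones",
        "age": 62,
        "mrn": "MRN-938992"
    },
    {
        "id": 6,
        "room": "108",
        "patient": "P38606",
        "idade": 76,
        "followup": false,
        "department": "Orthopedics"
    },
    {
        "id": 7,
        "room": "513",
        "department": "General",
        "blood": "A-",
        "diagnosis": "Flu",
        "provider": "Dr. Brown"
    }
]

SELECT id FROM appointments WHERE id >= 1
[1, 2, 3, 4, 5, 6, 7]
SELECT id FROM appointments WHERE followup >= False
[1, 3, 4, 6]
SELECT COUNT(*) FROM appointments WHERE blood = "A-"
2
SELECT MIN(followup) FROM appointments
False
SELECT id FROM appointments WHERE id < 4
[1, 2, 3]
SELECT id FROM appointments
[1, 2, 3, 4, 5, 6, 7]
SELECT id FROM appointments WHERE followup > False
[3]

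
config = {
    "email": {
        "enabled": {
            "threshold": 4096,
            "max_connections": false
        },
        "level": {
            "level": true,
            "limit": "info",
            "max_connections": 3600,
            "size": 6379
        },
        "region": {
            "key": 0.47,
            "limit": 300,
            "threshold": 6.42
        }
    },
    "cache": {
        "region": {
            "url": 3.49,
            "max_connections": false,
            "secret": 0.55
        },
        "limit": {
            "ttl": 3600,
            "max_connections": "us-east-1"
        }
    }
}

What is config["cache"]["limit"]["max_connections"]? "us-east-1"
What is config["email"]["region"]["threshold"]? 6.42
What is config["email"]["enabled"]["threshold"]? 4096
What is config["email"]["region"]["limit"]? 300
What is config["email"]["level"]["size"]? 6379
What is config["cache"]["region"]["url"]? 3.49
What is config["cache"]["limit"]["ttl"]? 3600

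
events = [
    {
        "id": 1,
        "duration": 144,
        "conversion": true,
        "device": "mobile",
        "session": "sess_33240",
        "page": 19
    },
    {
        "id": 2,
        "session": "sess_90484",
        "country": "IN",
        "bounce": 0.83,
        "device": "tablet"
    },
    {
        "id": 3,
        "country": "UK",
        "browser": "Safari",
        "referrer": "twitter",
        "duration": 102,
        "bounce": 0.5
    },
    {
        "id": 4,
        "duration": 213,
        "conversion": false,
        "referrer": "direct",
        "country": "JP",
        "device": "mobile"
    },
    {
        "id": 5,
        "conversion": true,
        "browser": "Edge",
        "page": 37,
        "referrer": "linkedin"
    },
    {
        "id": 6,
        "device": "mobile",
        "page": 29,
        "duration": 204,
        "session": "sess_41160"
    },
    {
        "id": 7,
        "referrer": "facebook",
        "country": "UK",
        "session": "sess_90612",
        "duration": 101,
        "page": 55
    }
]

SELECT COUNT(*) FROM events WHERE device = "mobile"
3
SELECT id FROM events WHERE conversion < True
[4]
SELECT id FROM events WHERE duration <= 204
[1, 3, 6, 7]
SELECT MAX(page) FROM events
55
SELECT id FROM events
[1, 2, 3, 4, 5, 6, 7]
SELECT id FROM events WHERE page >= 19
[1, 5, 6, 7]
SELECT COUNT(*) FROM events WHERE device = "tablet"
1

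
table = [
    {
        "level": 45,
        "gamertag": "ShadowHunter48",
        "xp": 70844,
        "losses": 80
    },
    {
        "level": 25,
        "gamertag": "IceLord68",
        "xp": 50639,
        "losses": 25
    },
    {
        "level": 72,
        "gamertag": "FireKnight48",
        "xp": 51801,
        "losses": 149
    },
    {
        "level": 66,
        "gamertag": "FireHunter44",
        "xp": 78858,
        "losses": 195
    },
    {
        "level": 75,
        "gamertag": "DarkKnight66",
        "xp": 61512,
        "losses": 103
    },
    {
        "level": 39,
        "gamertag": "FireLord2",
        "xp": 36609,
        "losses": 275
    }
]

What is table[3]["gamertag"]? "FireHunter44"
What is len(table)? 6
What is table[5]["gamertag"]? "FireLord2"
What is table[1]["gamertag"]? "IceLord68"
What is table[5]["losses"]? 275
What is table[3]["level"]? 66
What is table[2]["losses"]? 149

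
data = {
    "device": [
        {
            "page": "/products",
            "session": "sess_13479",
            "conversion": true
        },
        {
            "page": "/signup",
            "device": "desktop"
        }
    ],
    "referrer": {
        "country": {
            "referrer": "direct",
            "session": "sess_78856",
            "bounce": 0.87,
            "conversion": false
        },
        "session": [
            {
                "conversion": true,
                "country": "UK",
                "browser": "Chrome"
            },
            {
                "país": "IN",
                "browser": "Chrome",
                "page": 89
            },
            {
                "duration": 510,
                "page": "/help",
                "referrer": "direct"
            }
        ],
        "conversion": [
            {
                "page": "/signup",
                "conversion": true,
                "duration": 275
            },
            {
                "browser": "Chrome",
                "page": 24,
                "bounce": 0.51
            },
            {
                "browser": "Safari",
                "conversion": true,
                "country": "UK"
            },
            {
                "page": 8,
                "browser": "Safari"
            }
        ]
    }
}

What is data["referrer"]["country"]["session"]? "sess_78856"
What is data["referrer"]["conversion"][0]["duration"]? 275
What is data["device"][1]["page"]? "/signup"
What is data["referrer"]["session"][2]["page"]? "/help"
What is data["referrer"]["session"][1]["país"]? "IN"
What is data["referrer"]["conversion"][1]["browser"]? "Chrome"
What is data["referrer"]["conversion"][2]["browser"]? "Safari"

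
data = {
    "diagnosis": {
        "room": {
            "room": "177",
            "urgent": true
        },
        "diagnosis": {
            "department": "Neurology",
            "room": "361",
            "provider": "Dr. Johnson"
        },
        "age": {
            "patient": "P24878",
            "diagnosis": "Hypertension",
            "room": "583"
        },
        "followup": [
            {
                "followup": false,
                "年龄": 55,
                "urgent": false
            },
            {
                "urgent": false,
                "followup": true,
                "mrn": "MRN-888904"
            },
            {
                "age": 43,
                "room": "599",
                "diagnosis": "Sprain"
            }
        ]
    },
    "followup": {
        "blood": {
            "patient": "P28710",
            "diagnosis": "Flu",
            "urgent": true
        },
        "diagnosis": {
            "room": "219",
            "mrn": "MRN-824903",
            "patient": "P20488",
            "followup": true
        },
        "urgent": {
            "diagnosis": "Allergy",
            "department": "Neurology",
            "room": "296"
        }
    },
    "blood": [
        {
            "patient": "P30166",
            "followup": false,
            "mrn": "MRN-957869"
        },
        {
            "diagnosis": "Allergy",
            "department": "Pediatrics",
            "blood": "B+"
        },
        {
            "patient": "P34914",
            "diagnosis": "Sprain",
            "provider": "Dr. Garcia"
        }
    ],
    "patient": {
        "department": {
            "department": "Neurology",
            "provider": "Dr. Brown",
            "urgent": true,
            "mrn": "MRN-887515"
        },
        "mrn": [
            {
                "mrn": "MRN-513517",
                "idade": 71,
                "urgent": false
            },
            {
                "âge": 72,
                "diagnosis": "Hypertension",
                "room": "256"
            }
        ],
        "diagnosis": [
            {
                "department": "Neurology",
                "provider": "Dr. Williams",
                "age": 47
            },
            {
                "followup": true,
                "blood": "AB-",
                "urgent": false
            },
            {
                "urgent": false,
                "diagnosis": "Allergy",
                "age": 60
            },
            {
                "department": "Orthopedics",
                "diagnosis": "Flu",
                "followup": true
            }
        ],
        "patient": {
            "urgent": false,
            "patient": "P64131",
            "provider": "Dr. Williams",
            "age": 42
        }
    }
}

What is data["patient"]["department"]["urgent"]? True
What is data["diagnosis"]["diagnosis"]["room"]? "361"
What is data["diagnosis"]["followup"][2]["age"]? 43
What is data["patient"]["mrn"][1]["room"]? "256"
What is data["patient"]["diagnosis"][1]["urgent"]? False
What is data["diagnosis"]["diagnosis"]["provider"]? "Dr. Johnson"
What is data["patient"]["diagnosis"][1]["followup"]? True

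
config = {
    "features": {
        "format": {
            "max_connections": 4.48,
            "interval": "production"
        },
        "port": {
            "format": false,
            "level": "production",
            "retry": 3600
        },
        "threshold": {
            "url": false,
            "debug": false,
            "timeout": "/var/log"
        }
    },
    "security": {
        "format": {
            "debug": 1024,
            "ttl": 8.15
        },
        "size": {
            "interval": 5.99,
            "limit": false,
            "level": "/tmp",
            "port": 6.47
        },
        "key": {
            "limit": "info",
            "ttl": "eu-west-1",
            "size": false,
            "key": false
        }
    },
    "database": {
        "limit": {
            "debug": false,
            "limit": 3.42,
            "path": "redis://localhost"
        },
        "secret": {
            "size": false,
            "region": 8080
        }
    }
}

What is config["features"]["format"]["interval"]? "production"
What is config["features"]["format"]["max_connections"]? 4.48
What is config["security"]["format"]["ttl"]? 8.15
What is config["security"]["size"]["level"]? "/tmp"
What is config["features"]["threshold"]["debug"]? False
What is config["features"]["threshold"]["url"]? False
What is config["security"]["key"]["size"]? False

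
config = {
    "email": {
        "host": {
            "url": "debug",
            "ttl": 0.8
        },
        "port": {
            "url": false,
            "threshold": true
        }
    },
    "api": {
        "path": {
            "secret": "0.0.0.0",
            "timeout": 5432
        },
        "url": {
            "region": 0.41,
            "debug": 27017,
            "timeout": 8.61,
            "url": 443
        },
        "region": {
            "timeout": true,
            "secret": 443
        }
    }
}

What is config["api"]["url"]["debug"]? 27017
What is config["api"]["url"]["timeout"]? 8.61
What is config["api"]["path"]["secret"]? "0.0.0.0"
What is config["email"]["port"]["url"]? False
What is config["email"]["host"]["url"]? "debug"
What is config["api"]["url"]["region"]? 0.41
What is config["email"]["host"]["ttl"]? 0.8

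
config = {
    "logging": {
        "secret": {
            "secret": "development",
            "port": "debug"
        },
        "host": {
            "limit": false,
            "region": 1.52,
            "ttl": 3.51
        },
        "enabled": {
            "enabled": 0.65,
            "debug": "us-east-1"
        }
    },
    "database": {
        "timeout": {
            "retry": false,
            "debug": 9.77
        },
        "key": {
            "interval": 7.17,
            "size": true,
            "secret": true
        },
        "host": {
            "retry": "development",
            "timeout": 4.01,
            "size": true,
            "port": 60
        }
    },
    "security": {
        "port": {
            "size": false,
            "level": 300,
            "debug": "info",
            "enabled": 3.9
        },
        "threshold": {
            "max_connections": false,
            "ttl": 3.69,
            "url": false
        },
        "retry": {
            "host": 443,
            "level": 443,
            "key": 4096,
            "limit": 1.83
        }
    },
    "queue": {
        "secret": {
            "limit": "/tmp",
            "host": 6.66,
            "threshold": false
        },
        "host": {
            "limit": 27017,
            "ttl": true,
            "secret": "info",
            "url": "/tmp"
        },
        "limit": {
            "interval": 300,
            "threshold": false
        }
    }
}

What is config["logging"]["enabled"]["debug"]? "us-east-1"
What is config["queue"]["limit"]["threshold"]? False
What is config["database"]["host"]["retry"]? "development"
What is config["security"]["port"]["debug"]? "info"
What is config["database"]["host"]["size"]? True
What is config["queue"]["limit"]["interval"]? 300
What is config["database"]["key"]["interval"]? 7.17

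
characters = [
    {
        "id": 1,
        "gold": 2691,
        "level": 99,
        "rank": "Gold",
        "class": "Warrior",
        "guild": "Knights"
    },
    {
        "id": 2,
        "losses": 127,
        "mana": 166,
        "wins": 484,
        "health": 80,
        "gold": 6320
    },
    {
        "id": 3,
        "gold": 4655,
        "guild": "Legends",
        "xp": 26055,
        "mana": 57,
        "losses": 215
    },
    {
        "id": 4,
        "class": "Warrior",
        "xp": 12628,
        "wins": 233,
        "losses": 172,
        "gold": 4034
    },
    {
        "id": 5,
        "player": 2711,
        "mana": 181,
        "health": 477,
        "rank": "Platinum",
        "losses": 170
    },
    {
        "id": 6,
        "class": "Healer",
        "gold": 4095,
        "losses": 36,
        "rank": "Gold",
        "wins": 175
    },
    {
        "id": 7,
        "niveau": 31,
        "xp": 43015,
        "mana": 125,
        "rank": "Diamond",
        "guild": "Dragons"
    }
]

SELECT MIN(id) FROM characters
1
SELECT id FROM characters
[1, 2, 3, 4, 5, 6, 7]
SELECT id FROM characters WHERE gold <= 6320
[1, 2, 3, 4, 6]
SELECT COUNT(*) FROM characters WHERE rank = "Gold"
2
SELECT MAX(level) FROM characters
99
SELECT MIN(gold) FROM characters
2691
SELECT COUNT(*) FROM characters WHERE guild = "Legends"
1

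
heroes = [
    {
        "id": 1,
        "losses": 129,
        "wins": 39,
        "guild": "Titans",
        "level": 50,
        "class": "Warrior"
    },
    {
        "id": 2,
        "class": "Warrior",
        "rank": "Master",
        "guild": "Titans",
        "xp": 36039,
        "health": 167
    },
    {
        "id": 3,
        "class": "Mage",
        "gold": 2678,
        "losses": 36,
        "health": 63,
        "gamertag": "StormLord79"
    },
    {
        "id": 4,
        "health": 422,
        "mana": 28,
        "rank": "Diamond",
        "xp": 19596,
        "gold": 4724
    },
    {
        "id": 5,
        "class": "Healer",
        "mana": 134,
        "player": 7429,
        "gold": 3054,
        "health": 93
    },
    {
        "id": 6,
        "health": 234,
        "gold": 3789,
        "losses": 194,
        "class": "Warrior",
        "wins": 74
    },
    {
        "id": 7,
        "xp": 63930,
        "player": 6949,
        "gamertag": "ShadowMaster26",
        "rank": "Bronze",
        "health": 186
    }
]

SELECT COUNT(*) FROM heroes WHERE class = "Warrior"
3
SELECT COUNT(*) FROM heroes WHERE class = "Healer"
1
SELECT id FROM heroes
[1, 2, 3, 4, 5, 6, 7]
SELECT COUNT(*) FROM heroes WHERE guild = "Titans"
2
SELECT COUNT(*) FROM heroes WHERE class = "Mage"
1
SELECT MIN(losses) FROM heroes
36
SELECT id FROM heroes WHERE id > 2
[3, 4, 5, 6, 7]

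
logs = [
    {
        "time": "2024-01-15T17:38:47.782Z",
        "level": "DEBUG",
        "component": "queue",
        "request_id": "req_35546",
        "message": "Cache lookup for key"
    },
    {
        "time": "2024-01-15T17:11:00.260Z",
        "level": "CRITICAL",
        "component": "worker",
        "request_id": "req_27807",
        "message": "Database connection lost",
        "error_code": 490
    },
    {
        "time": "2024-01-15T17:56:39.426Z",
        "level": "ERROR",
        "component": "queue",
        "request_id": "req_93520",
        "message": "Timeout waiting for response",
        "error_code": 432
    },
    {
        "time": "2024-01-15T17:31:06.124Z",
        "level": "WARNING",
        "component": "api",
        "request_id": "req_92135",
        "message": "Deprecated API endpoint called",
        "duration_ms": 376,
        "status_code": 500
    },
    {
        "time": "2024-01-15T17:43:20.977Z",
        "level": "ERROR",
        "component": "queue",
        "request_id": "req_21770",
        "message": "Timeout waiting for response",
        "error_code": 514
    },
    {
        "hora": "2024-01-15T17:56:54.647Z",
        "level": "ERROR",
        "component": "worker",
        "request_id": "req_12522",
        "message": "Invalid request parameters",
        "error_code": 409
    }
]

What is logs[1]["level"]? "CRITICAL"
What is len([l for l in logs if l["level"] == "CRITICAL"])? 1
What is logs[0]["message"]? "Cache lookup for key"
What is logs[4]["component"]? "queue"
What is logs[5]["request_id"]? "req_12522"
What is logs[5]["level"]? "ERROR"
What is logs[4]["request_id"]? "req_21770"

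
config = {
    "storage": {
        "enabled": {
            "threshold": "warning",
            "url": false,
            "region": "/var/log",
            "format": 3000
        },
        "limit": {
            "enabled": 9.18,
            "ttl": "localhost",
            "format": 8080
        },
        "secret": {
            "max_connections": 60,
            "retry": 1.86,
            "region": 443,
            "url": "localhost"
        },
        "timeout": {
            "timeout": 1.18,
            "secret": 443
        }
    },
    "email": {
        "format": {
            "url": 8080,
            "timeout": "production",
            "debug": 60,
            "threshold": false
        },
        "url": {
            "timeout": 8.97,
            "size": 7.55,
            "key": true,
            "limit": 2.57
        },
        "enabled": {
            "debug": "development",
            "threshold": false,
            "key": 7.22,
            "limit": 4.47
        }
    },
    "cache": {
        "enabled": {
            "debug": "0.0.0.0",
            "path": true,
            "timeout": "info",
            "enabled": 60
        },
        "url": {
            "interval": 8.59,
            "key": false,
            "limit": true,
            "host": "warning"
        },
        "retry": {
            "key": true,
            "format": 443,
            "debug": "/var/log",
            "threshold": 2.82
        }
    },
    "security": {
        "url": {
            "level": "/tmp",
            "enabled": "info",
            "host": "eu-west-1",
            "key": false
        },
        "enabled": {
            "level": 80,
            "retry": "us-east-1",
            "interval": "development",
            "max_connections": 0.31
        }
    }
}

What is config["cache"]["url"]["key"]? False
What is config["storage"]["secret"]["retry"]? 1.86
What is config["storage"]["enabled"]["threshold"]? "warning"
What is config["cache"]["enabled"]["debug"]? "0.0.0.0"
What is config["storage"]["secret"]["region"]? 443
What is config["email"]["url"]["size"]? 7.55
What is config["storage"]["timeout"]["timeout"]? 1.18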